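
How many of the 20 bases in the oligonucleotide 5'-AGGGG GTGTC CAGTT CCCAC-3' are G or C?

13

Base counts: A=3, C=6, T=4, G=7
Total G or C: 7 + 6 = 13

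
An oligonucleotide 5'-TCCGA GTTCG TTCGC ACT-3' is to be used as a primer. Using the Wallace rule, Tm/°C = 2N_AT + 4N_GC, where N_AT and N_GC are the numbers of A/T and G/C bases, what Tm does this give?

Base counts: T=6, G=4, C=6, A=2
AT pairs contribute 8, GC pairs contribute 10.
Tm = 4·10 + 2·8 = 40 + 16 = 56°C

56°C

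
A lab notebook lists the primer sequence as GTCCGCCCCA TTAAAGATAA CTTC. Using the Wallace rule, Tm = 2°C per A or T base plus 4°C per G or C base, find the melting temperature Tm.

70°C

Base counts: T=6, A=7, C=8, G=3
A+T = 13, G+C = 11
Tm = 2×13 + 4×11 = 70°C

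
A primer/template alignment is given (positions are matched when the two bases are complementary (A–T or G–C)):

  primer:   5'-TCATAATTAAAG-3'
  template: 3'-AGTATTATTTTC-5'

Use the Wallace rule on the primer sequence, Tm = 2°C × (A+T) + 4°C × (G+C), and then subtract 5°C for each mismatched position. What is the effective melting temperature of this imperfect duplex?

Primer base counts: A=6, T=4, G=1, C=1 → A+T=10, G+C=2
Perfect-match Tm = 2(10) + 4(2) = 20 + 8 = 28°C
Mismatches (positions where the bases are not complementary): 1 (at position 8)
Effective Tm = 28 − 1×5 = 28 − 5 = 23°C

23°C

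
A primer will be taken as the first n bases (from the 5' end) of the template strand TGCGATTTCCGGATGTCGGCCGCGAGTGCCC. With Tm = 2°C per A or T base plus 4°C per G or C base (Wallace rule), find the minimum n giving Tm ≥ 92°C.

First 27 bases: TGCGATTTCCGGATGTCGGCCGCGAGT → Tm = 88°C (< 92°C)
First 28 bases: TGCGATTTCCGGATGTCGGCCGCGAGTG → Tm = 92°C (≥ 92°C)
Since every base adds ≥2°C, Tm only increases with n, so the threshold is first crossed at n = 28.

n = 28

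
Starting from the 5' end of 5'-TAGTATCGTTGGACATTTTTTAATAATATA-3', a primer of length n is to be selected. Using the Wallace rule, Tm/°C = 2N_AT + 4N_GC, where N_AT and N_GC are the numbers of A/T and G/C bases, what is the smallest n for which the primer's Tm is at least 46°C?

n = 17

First 16 bases: TAGTATCGTTGGACAT → Tm = 44°C (< 46°C)
First 17 bases: TAGTATCGTTGGACATT → Tm = 46°C (≥ 46°C)
Since every base adds ≥2°C, Tm only increases with n, so the threshold is first crossed at n = 17.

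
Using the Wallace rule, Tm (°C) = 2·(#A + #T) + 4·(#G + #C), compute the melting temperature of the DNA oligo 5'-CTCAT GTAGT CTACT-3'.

Base counts: A=3, T=6, C=4, G=2
So N_AT = 9 and N_GC = 6.
Tm = 2(9) + 4(6) = 18 + 24 = 42°C

42°C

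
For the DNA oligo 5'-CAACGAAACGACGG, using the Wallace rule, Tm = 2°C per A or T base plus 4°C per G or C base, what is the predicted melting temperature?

44°C

G=4, T=0, C=4, A=6
So N_AT = 6 and N_GC = 8.
Tm = 2(6) + 4(8) = 12 + 32 = 44°C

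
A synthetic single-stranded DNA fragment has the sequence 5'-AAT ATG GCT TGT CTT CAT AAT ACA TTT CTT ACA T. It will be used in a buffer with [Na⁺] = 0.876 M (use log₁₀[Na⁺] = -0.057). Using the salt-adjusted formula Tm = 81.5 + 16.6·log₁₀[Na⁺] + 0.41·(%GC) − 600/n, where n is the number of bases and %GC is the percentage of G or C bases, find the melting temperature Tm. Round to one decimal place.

Length n = 34. Counting bases: C=6, G=3, A=10, T=15
G+C = 9, so %GC = 9/34 × 100 = 26.471%
Salt term: 16.6 × (-0.057) = -0.946
GC term: 0.41 × 26.471 = 10.853; length term: −600/34 = −17.647
Tm = 81.5 + (-0.946) + 10.853 − 17.647 = 73.76 → 73.8°C

73.8°C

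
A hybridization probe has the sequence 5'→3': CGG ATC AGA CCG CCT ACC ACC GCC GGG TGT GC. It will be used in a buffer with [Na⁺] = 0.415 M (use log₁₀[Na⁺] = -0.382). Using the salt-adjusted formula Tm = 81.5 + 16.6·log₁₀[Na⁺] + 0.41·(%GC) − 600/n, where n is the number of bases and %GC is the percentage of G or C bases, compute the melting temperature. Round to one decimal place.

85.9°C

Length n = 32. Base counts: G=10, A=5, C=13, T=4
G+C = 23, so %GC = 23/32 × 100 = 71.875%
Salt term: 16.6 × (-0.382) = -6.341
GC term: 0.41 × 71.875 = 29.469; length term: −600/32 = −18.75
Tm = 81.5 + (-6.341) + 29.469 − 18.75 = 85.878 → 85.9°C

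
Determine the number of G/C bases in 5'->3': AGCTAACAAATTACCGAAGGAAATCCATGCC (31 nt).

Scanning the sequence gives T=5, A=13, G=5, C=8.
Total G or C: 5 + 8 = 13

13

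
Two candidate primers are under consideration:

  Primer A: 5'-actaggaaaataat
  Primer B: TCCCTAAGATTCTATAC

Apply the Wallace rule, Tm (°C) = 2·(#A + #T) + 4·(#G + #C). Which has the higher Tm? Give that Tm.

Primer B, 46°C

Primer A: A+T=11, G+C=3 → Tm = 2(11)+4(3) = 34°C
Primer B: A+T=11, G+C=6 → Tm = 2(11)+4(6) = 46°C
34°C vs 46°C → primer B is higher.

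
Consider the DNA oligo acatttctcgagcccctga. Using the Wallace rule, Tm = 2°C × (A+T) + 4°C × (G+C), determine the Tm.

58°C

Base counts: C=7, A=4, G=3, T=5
AT pairs contribute 9, GC pairs contribute 10.
Tm = 2(9) + 4(10) = 18 + 40 = 58°C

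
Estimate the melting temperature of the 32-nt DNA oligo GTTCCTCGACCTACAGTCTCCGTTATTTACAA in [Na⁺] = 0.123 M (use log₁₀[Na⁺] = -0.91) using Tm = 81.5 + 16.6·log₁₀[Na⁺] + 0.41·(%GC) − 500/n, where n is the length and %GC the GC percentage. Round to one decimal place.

Length n = 32. Scanning the sequence gives G=4, A=7, C=10, T=11.
G+C = 14, so %GC = 14/32 × 100 = 43.75%
Salt term: 16.6 × (-0.91) = -15.106
GC term: 0.41 × 43.75 = 17.938; length term: −500/32 = −15.625
Tm = 81.5 + (-15.106) + 17.938 − 15.625 = 68.707 → 68.7°C

68.7°C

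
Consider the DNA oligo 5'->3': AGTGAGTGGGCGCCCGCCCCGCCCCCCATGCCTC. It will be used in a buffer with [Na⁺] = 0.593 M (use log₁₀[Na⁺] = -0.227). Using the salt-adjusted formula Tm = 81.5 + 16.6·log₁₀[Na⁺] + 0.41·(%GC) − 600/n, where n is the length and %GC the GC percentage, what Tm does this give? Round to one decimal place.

92.6°C

Length n = 34. T=4, A=3, C=17, G=10
G+C = 27, so %GC = 27/34 × 100 = 79.412%
Salt term: 16.6 × (-0.227) = -3.768
GC term: 0.41 × 79.412 = 32.559; length term: −600/34 = −17.647
Tm = 81.5 + (-3.768) + 32.559 − 17.647 = 92.644 → 92.6°C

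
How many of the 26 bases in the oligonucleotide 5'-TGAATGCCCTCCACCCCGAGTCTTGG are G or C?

16

C=10, T=6, G=6, A=4
Total G or C: 6 + 10 = 16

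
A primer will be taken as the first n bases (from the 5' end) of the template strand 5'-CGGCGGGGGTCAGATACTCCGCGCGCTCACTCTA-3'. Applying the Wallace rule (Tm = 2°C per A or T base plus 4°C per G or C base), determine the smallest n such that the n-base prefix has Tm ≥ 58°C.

n = 17

First 16 bases: CGGCGGGGGTCAGATA → Tm = 54°C (< 58°C)
First 17 bases: CGGCGGGGGTCAGATAC → Tm = 58°C (≥ 58°C)
Each additional base adds 2°C (A/T) or 4°C (G/C), so Tm is non-decreasing in n; n = 17 is the first length to reach 58°C.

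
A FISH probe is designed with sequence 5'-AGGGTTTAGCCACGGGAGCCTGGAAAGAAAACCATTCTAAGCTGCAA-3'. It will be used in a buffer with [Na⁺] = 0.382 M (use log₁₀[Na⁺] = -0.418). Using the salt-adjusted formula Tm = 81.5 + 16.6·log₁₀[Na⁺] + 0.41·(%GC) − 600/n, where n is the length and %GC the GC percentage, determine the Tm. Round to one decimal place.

Length n = 47. T=8, C=10, A=16, G=13
G+C = 23, so %GC = 23/47 × 100 = 48.936%
Salt term: 16.6 × (-0.418) = -6.939
GC term: 0.41 × 48.936 = 20.064; length term: −600/47 = −12.766
Tm = 81.5 + (-6.939) + 20.064 − 12.766 = 81.859 → 81.9°C

81.9°C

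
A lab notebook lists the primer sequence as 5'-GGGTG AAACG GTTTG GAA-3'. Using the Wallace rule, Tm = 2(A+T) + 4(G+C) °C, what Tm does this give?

Base counts: A=5, G=8, T=4, C=1
A+T = 9, G+C = 9
Tm = 4·9 + 2·9 = 36 + 18 = 54°C

54°C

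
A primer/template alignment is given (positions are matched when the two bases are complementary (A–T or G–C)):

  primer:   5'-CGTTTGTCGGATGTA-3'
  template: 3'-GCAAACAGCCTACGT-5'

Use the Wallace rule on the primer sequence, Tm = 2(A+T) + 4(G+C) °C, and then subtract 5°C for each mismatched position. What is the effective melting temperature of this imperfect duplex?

Primer base counts: A=2, T=6, G=5, C=2 → A+T=8, G+C=7
Perfect-match Tm = 2(8) + 4(7) = 16 + 28 = 44°C
Mismatches (positions where the bases are not complementary): 1 (at position 14)
Effective Tm = 44 − 1×5 = 44 − 5 = 39°C

39°C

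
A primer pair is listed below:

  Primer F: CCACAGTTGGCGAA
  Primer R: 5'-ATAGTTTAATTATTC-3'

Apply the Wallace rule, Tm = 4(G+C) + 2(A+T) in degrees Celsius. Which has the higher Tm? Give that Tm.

Primer F, 44°C

Primer F: A+T=6, G+C=8 → Tm = 2(6)+4(8) = 44°C
Primer R: A+T=13, G+C=2 → Tm = 2(13)+4(2) = 34°C
44°C vs 34°C → primer F is higher.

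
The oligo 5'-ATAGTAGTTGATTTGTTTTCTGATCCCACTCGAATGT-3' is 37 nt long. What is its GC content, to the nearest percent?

Scanning the sequence gives A=8, G=7, C=6, T=16.
G+C = 7 + 6 = 13 out of 37 bases
%GC = 13/37 × 100 = 35.14% ≈ 35%

35%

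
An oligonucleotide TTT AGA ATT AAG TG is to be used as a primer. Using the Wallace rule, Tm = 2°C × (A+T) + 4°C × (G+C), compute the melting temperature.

34°C

Counting bases: C=0, G=3, T=6, A=5
So N_AT = 11 and N_GC = 3.
Tm = 4·3 + 2·11 = 12 + 22 = 34°C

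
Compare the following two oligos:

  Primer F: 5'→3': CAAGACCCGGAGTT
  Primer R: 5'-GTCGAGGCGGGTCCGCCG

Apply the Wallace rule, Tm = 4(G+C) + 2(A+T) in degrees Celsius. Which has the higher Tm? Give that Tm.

Primer R, 66°C

Primer F: A+T=6, G+C=8 → Tm = 2(6)+4(8) = 44°C
Primer R: A+T=3, G+C=15 → Tm = 2(3)+4(15) = 66°C
44°C vs 66°C → primer R is higher.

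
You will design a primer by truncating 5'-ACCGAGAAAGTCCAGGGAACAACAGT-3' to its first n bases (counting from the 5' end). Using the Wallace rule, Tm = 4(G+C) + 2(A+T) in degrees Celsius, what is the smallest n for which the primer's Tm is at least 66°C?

n = 22

First 21 bases: ACCGAGAAAGTCCAGGGAACA → Tm = 64°C (< 66°C)
First 22 bases: ACCGAGAAAGTCCAGGGAACAA → Tm = 66°C (≥ 66°C)
Each additional base adds 2°C (A/T) or 4°C (G/C), so Tm is non-decreasing in n; n = 22 is the first length to reach 66°C.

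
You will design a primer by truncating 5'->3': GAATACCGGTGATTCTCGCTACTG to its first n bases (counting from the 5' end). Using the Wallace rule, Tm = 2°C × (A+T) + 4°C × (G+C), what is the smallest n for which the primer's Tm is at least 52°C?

n = 18

First 17 bases: GAATACCGGTGATTCTC → Tm = 50°C (< 52°C)
First 18 bases: GAATACCGGTGATTCTCG → Tm = 54°C (≥ 52°C)
Since every base adds ≥2°C, Tm only increases with n, so the threshold is first crossed at n = 18.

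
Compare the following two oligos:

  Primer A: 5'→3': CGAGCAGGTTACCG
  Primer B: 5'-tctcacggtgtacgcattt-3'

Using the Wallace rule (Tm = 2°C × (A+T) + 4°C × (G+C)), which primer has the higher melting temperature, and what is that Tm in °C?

Primer B, 56°C

Primer A: A+T=5, G+C=9 → Tm = 2(5)+4(9) = 46°C
Primer B: A+T=10, G+C=9 → Tm = 2(10)+4(9) = 56°C
46°C vs 56°C → primer B is higher.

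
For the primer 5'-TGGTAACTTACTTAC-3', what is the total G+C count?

5

Counting bases: A=4, G=2, T=6, C=3
Total G or C: 2 + 3 = 5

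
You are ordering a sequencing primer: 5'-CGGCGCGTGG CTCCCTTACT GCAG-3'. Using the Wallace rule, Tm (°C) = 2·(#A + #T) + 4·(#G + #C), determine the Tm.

Base counts: A=2, T=5, G=8, C=9
So N_AT = 7 and N_GC = 17.
Tm = 2×7 + 4×17 = 82°C

82°C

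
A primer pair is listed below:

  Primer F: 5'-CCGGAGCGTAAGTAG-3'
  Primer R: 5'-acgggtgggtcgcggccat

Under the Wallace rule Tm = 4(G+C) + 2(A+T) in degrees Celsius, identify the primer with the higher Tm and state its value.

Primer R, 66°C

Primer F: A+T=6, G+C=9 → Tm = 2(6)+4(9) = 48°C
Primer R: A+T=5, G+C=14 → Tm = 2(5)+4(14) = 66°C
48°C vs 66°C → primer R is higher.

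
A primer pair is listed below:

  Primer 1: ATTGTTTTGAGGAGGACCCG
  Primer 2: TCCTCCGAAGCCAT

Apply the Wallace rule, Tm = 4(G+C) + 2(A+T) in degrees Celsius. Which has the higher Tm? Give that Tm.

Primer 1, 60°C

Primer 1: A+T=10, G+C=10 → Tm = 2(10)+4(10) = 60°C
Primer 2: A+T=6, G+C=8 → Tm = 2(6)+4(8) = 44°C
60°C vs 44°C → primer 1 is higher.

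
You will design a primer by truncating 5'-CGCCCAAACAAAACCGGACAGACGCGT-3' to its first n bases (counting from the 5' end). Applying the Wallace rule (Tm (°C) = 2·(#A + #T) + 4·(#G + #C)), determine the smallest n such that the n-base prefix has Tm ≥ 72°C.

First 22 bases: CGCCCAAACAAAACCGGACAGA → Tm = 68°C (< 72°C)
First 23 bases: CGCCCAAACAAAACCGGACAGAC → Tm = 72°C (≥ 72°C)
Each additional base adds 2°C (A/T) or 4°C (G/C), so Tm is non-decreasing in n; n = 23 is the first length to reach 72°C.

n = 23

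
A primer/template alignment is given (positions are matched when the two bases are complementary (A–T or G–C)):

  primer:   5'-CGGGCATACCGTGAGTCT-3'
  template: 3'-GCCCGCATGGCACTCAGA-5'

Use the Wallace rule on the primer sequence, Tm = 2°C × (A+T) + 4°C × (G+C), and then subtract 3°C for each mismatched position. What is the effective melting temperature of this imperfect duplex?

Primer base counts: A=3, T=4, G=6, C=5 → A+T=7, G+C=11
Perfect-match Tm = 2(7) + 4(11) = 14 + 44 = 58°C
Mismatches (positions where the bases are not complementary): 1 (at position 6)
Effective Tm = 58 − 1×3 = 58 − 3 = 55°C

55°C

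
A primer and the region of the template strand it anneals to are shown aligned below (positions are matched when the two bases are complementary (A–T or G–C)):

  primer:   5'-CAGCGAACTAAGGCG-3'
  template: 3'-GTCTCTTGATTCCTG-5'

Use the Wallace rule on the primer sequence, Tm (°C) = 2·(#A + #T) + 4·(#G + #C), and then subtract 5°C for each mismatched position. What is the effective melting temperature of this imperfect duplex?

Primer base counts: A=5, T=1, G=5, C=4 → A+T=6, G+C=9
Perfect-match Tm = 2(6) + 4(9) = 12 + 36 = 48°C
Mismatches (positions where the bases are not complementary): 3 (at positions 4, 14, 15)
Effective Tm = 48 − 3×5 = 48 − 15 = 33°C

33°C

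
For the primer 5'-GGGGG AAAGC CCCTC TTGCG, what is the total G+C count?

Scanning the sequence gives A=3, C=6, T=3, G=8.
G+C = 8 + 6 = 14

14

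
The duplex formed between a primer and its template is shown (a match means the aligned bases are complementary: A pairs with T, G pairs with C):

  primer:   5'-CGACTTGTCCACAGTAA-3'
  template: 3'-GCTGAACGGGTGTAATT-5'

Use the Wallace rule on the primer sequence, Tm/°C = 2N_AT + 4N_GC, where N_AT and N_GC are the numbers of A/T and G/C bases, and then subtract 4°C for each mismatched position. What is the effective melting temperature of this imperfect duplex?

Primer base counts: A=5, T=4, G=3, C=5 → A+T=9, G+C=8
Perfect-match Tm = 2(9) + 4(8) = 18 + 32 = 50°C
Mismatches (positions where the bases are not complementary): 2 (at positions 8, 14)
Effective Tm = 50 − 2×4 = 50 − 8 = 42°C

42°C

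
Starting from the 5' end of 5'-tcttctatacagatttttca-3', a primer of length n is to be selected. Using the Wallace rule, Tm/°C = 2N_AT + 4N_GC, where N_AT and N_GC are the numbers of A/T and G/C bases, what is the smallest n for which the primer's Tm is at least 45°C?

n = 19

First 18 bases: TCTTCTATACAGATTTTT → Tm = 44°C (< 45°C)
First 19 bases: TCTTCTATACAGATTTTTC → Tm = 48°C (≥ 45°C)
Since every base adds ≥2°C, Tm only increases with n, so the threshold is first crossed at n = 19.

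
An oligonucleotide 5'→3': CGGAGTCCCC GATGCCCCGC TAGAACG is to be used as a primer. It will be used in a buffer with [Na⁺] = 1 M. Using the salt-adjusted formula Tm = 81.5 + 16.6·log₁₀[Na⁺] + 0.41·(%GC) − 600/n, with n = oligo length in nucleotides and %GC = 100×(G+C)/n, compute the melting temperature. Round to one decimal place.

88.1°C

Length n = 27. Scanning the sequence gives T=3, C=11, G=8, A=5.
G+C = 19, so %GC = 19/27 × 100 = 70.37%
Salt term: 16.6 × (0) = 0
GC term: 0.41 × 70.37 = 28.852; length term: −600/27 = −22.222
Tm = 81.5 + (0) + 28.852 − 22.222 = 88.13 → 88.1°C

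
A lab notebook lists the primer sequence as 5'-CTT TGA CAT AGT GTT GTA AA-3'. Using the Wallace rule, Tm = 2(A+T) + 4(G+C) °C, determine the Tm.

52°C

Base counts: C=2, A=6, T=8, G=4
AT pairs contribute 14, GC pairs contribute 6.
Tm = 2(14) + 4(6) = 28 + 24 = 52°C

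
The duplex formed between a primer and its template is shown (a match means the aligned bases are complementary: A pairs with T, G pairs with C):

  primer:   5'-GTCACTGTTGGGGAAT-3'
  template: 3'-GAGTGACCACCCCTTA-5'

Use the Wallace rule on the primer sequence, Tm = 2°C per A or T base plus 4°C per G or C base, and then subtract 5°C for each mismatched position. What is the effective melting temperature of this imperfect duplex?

38°C

Primer base counts: A=3, T=5, G=6, C=2 → A+T=8, G+C=8
Perfect-match Tm = 2(8) + 4(8) = 16 + 32 = 48°C
Mismatches (positions where the bases are not complementary): 2 (at positions 1, 8)
Effective Tm = 48 − 2×5 = 48 − 10 = 38°C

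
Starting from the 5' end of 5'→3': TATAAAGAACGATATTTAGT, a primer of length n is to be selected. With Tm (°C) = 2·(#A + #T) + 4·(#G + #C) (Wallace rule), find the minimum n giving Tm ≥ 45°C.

n = 19

First 18 bases: TATAAAGAACGATATTTA → Tm = 42°C (< 45°C)
First 19 bases: TATAAAGAACGATATTTAG → Tm = 46°C (≥ 45°C)
Since every base adds ≥2°C, Tm only increases with n, so the threshold is first crossed at n = 19.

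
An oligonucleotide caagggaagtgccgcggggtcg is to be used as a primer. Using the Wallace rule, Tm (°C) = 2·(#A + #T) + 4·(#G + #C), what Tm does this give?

T=2, C=5, A=4, G=11
A+T = 6, G+C = 16
Tm = 4·16 + 2·6 = 64 + 12 = 76°C

76°C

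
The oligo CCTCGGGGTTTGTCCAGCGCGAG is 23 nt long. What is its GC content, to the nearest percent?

Counting bases: A=2, G=9, T=5, C=7
G+C = 9 + 7 = 16 out of 23 bases
%GC = 16/23 × 100 = 69.57% ≈ 70%

70%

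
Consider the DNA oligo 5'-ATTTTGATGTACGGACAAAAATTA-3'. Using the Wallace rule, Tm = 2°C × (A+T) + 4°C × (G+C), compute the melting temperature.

Base counts: C=2, T=8, G=4, A=10
AT pairs contribute 18, GC pairs contribute 6.
Tm = 4·6 + 2·18 = 24 + 36 = 60°C

60°C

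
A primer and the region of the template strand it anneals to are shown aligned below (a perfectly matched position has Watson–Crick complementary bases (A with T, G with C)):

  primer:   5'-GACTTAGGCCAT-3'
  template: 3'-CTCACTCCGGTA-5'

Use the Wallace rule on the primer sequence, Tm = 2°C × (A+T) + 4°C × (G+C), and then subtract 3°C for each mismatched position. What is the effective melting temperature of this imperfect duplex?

Primer base counts: A=3, T=3, G=3, C=3 → A+T=6, G+C=6
Perfect-match Tm = 2(6) + 4(6) = 12 + 24 = 36°C
Mismatches (positions where the bases are not complementary): 2 (at positions 3, 5)
Effective Tm = 36 − 2×3 = 36 − 6 = 30°C

30°C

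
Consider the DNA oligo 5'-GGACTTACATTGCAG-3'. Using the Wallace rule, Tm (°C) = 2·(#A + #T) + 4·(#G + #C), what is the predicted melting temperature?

44°C

Scanning the sequence gives C=3, G=4, A=4, T=4.
AT pairs contribute 8, GC pairs contribute 7.
Tm = 2(8) + 4(7) = 16 + 28 = 44°C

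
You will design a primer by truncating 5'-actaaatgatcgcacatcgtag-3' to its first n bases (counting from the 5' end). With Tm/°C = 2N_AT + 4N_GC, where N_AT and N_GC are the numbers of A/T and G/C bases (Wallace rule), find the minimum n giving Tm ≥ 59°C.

First 21 bases: ACTAAATGATCGCACATCGTA → Tm = 58°C (< 59°C)
First 22 bases: ACTAAATGATCGCACATCGTAG → Tm = 62°C (≥ 59°C)
Each additional base adds 2°C (A/T) or 4°C (G/C), so Tm is non-decreasing in n; n = 22 is the first length to reach 59°C.

n = 22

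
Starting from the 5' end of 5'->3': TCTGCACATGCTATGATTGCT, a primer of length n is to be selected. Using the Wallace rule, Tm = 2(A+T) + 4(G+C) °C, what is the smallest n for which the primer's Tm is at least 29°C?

n = 10

First 9 bases: TCTGCACAT → Tm = 26°C (< 29°C)
First 10 bases: TCTGCACATG → Tm = 30°C (≥ 29°C)
Since every base adds ≥2°C, Tm only increases with n, so the threshold is first crossed at n = 10.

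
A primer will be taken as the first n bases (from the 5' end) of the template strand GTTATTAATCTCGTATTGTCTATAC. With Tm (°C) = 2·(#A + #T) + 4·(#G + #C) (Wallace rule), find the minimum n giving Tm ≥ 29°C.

First 11 bases: GTTATTAATCT → Tm = 26°C (< 29°C)
First 12 bases: GTTATTAATCTC → Tm = 30°C (≥ 29°C)
Each additional base adds 2°C (A/T) or 4°C (G/C), so Tm is non-decreasing in n; n = 12 is the first length to reach 29°C.

n = 12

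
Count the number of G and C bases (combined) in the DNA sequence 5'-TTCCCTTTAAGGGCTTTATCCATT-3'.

C=6, A=4, T=11, G=3
G+C = 3 + 6 = 9

9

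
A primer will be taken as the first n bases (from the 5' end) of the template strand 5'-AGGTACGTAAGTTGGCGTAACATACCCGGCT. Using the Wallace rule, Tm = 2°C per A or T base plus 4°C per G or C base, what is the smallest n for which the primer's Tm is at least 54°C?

n = 18

First 17 bases: AGGTACGTAAGTTGGCG → Tm = 52°C (< 54°C)
First 18 bases: AGGTACGTAAGTTGGCGT → Tm = 54°C (≥ 54°C)
Each additional base adds 2°C (A/T) or 4°C (G/C), so Tm is non-decreasing in n; n = 18 is the first length to reach 54°C.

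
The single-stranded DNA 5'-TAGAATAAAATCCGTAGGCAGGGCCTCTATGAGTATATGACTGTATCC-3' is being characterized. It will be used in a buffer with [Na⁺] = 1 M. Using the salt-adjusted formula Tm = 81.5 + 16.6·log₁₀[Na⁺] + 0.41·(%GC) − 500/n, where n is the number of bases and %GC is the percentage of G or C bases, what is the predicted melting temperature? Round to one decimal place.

88.2°C

Length n = 48. A=15, G=11, C=9, T=13
G+C = 20, so %GC = 20/48 × 100 = 41.667%
Salt term: 16.6 × (0) = 0
GC term: 0.41 × 41.667 = 17.083; length term: −500/48 = −10.417
Tm = 81.5 + (0) + 17.083 − 10.417 = 88.166 → 88.2°C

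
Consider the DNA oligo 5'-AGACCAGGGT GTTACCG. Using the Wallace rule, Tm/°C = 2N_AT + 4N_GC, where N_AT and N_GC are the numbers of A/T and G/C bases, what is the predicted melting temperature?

54°C

Scanning the sequence gives C=4, G=6, A=4, T=3.
So N_AT = 7 and N_GC = 10.
Tm = 4·10 + 2·7 = 40 + 14 = 54°C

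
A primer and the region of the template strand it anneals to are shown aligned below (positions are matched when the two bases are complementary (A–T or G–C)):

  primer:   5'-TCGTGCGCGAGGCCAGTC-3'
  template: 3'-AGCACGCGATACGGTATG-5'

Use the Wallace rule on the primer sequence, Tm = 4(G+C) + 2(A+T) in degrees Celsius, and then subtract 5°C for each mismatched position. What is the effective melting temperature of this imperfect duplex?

Primer base counts: A=2, T=3, G=7, C=6 → A+T=5, G+C=13
Perfect-match Tm = 2(5) + 4(13) = 10 + 52 = 62°C
Mismatches (positions where the bases are not complementary): 4 (at positions 9, 11, 16, 17)
Effective Tm = 62 − 4×5 = 62 − 20 = 42°C

42°C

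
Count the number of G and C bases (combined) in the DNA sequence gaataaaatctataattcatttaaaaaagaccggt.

8

Scanning the sequence gives C=4, A=17, T=10, G=4.
Total G or C: 4 + 4 = 8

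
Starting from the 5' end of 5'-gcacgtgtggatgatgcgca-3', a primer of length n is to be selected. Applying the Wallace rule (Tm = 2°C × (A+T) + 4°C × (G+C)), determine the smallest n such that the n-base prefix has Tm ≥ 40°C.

First 12 bases: GCACGTGTGGAT → Tm = 38°C (< 40°C)
First 13 bases: GCACGTGTGGATG → Tm = 42°C (≥ 40°C)
Since every base adds ≥2°C, Tm only increases with n, so the threshold is first crossed at n = 13.

n = 13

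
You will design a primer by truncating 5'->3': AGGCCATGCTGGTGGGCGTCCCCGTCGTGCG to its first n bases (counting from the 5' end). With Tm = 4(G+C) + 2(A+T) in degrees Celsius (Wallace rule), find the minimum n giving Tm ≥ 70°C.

First 20 bases: AGGCCATGCTGGTGGGCGTC → Tm = 68°C (< 70°C)
First 21 bases: AGGCCATGCTGGTGGGCGTCC → Tm = 72°C (≥ 70°C)
Each additional base adds 2°C (A/T) or 4°C (G/C), so Tm is non-decreasing in n; n = 21 is the first length to reach 70°C.

n = 21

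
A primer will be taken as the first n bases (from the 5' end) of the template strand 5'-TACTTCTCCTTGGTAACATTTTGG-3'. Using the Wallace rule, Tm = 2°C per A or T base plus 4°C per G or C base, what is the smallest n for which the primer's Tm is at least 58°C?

n = 22

First 21 bases: TACTTCTCCTTGGTAACATTT → Tm = 56°C (< 58°C)
First 22 bases: TACTTCTCCTTGGTAACATTTT → Tm = 58°C (≥ 58°C)
Since every base adds ≥2°C, Tm only increases with n, so the threshold is first crossed at n = 22.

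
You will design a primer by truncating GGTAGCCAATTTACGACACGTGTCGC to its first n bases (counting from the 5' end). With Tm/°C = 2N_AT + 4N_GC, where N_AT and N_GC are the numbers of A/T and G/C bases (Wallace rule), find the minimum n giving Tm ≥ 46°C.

First 15 bases: GGTAGCCAATTTACG → Tm = 44°C (< 46°C)
First 16 bases: GGTAGCCAATTTACGA → Tm = 46°C (≥ 46°C)
Each additional base adds 2°C (A/T) or 4°C (G/C), so Tm is non-decreasing in n; n = 16 is the first length to reach 46°C.

n = 16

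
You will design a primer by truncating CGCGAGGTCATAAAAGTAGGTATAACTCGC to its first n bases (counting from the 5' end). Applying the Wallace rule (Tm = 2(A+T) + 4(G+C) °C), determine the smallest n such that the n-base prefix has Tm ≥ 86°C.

First 29 bases: CGCGAGGTCATAAAAGTAGGTATAACTCG → Tm = 84°C (< 86°C)
First 30 bases: CGCGAGGTCATAAAAGTAGGTATAACTCGC → Tm = 88°C (≥ 86°C)
Each additional base adds 2°C (A/T) or 4°C (G/C), so Tm is non-decreasing in n; n = 30 is the first length to reach 86°C.

n = 30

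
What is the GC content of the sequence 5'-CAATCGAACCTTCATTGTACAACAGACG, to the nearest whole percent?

C=8, T=6, G=4, A=10
G+C = 4 + 8 = 12 out of 28 bases
%GC = 12/28 × 100 = 42.86% ≈ 43%

43%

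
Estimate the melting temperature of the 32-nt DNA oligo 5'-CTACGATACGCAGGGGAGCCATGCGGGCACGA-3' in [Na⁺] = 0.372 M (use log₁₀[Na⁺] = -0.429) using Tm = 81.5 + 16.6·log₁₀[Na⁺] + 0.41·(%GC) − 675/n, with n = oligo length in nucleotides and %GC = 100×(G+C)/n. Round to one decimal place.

Length n = 32. Scanning the sequence gives C=9, G=12, A=8, T=3.
G+C = 21, so %GC = 21/32 × 100 = 65.625%
Salt term: 16.6 × (-0.429) = -7.121
GC term: 0.41 × 65.625 = 26.906; length term: −675/32 = −21.094
Tm = 81.5 + (-7.121) + 26.906 − 21.094 = 80.191 → 80.2°C

80.2°C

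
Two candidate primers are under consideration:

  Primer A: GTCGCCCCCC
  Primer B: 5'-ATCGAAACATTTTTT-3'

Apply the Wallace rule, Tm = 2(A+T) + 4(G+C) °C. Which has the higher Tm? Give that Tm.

Primer A, 38°C

Primer A: A+T=1, G+C=9 → Tm = 2(1)+4(9) = 38°C
Primer B: A+T=12, G+C=3 → Tm = 2(12)+4(3) = 36°C
38°C vs 36°C → primer A is higher.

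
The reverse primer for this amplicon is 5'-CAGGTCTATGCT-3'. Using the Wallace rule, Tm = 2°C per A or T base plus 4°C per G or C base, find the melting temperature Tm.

G=3, A=2, C=3, T=4
So N_AT = 6 and N_GC = 6.
Tm = 4·6 + 2·6 = 24 + 12 = 36°C

36°C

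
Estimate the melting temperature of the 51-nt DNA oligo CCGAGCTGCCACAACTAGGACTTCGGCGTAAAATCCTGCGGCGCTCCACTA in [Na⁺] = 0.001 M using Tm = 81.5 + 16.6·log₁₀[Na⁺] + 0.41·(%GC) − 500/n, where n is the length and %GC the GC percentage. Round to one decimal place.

46.0°C

Length n = 51. G=12, A=12, C=18, T=9
G+C = 30, so %GC = 30/51 × 100 = 58.824%
Salt term: 16.6 × (-3) = -49.8
GC term: 0.41 × 58.824 = 24.118; length term: −500/51 = −9.804
Tm = 81.5 + (-49.8) + 24.118 − 9.804 = 46.014 → 46.0°C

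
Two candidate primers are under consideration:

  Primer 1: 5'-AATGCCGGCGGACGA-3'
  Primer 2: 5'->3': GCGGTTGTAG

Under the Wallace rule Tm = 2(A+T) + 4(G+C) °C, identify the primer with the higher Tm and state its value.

Primer 1, 50°C

Primer 1: A+T=5, G+C=10 → Tm = 2(5)+4(10) = 50°C
Primer 2: A+T=4, G+C=6 → Tm = 2(4)+4(6) = 32°C
50°C vs 32°C → primer 1 is higher.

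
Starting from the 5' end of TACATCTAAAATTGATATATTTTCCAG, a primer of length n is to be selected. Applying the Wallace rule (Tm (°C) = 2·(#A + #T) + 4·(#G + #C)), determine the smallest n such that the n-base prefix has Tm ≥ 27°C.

First 11 bases: TACATCTAAAA → Tm = 26°C (< 27°C)
First 12 bases: TACATCTAAAAT → Tm = 28°C (≥ 27°C)
Each additional base adds 2°C (A/T) or 4°C (G/C), so Tm is non-decreasing in n; n = 12 is the first length to reach 27°C.

n = 12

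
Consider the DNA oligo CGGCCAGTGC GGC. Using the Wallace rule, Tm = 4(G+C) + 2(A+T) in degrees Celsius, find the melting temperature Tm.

T=1, A=1, C=5, G=6
AT pairs contribute 2, GC pairs contribute 11.
Tm = 2(2) + 4(11) = 4 + 44 = 48°C

48°C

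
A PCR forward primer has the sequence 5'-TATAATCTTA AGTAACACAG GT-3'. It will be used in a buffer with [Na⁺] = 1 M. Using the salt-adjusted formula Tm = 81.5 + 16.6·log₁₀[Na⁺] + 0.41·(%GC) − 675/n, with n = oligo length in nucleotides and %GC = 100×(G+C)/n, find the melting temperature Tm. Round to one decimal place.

62.0°C

Length n = 22. Scanning the sequence gives G=3, C=3, A=9, T=7.
G+C = 6, so %GC = 6/22 × 100 = 27.273%
Salt term: 16.6 × (0) = 0
GC term: 0.41 × 27.273 = 11.182; length term: −675/22 = −30.682
Tm = 81.5 + (0) + 11.182 − 30.682 = 62 → 62.0°C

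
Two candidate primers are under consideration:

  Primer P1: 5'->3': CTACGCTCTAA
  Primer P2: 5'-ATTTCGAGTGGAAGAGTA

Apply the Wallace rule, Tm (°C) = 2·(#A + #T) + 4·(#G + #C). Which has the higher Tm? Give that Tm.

Primer P2, 50°C

Primer P1: A+T=6, G+C=5 → Tm = 2(6)+4(5) = 32°C
Primer P2: A+T=11, G+C=7 → Tm = 2(11)+4(7) = 50°C
32°C vs 50°C → primer P2 is higher.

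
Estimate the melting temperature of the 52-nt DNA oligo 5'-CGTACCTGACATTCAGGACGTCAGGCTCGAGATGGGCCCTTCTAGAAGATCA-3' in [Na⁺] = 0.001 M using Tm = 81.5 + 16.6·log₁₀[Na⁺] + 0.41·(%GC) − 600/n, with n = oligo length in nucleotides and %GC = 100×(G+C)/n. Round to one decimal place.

Length n = 52. Base counts: C=14, T=11, G=14, A=13
G+C = 28, so %GC = 28/52 × 100 = 53.846%
Salt term: 16.6 × (-3) = -49.8
GC term: 0.41 × 53.846 = 22.077; length term: −600/52 = −11.538
Tm = 81.5 + (-49.8) + 22.077 − 11.538 = 42.239 → 42.2°C

42.2°C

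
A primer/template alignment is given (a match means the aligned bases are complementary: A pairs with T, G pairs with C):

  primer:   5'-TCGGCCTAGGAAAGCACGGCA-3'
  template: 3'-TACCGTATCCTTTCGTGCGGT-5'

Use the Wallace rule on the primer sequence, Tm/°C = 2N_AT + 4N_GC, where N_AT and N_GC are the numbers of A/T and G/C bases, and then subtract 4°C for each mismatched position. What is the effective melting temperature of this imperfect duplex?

Primer base counts: A=6, T=2, G=7, C=6 → A+T=8, G+C=13
Perfect-match Tm = 2(8) + 4(13) = 16 + 52 = 68°C
Mismatches (positions where the bases are not complementary): 4 (at positions 1, 2, 6, 19)
Effective Tm = 68 − 4×4 = 68 − 16 = 52°C

52°C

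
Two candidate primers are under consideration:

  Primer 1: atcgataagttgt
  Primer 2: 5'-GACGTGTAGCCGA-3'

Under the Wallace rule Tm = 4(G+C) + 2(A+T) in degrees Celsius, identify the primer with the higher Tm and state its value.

Primer 1: A+T=9, G+C=4 → Tm = 2(9)+4(4) = 34°C
Primer 2: A+T=5, G+C=8 → Tm = 2(5)+4(8) = 42°C
34°C vs 42°C → primer 2 is higher.

Primer 2, 42°C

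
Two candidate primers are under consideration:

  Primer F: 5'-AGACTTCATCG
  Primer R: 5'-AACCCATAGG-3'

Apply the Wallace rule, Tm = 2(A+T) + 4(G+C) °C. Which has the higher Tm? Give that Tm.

Primer F: A+T=6, G+C=5 → Tm = 2(6)+4(5) = 32°C
Primer R: A+T=5, G+C=5 → Tm = 2(5)+4(5) = 30°C
32°C vs 30°C → primer F is higher.

Primer F, 32°C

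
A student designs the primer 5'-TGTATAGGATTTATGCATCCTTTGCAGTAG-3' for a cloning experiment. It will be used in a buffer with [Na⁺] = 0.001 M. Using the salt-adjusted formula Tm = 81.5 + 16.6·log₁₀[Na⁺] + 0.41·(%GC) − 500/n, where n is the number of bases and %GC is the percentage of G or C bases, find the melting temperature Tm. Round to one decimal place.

30.1°C

Length n = 30. Base counts: C=4, G=7, T=12, A=7
G+C = 11, so %GC = 11/30 × 100 = 36.667%
Salt term: 16.6 × (-3) = -49.8
GC term: 0.41 × 36.667 = 15.033; length term: −500/30 = −16.667
Tm = 81.5 + (-49.8) + 15.033 − 16.667 = 30.066 → 30.1°C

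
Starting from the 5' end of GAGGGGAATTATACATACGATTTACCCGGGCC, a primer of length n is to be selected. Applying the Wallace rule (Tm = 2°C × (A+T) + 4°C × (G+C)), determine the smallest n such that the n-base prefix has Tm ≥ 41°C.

n = 15

First 14 bases: GAGGGGAATTATAC → Tm = 40°C (< 41°C)
First 15 bases: GAGGGGAATTATACA → Tm = 42°C (≥ 41°C)
Each additional base adds 2°C (A/T) or 4°C (G/C), so Tm is non-decreasing in n; n = 15 is the first length to reach 41°C.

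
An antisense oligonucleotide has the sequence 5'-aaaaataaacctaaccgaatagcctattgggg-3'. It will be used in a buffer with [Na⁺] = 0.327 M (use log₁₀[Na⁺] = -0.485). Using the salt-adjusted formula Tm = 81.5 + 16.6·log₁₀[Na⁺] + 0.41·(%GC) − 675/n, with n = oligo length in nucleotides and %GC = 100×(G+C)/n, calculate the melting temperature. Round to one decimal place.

67.7°C

Length n = 32. C=6, G=6, A=14, T=6
G+C = 12, so %GC = 12/32 × 100 = 37.5%
Salt term: 16.6 × (-0.485) = -8.051
GC term: 0.41 × 37.5 = 15.375; length term: −675/32 = −21.094
Tm = 81.5 + (-8.051) + 15.375 − 21.094 = 67.73 → 67.7°C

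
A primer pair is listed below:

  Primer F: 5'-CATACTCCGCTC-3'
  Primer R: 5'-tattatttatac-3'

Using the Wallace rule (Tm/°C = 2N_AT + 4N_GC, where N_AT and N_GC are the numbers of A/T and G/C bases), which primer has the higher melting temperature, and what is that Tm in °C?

Primer F, 38°C

Primer F: A+T=5, G+C=7 → Tm = 2(5)+4(7) = 38°C
Primer R: A+T=11, G+C=1 → Tm = 2(11)+4(1) = 26°C
38°C vs 26°C → primer F is higher.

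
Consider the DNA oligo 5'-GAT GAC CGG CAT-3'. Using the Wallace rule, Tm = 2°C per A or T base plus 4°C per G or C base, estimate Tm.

Base counts: C=3, T=2, G=4, A=3
So N_AT = 5 and N_GC = 7.
Tm = 2×5 + 4×7 = 38°C

38°C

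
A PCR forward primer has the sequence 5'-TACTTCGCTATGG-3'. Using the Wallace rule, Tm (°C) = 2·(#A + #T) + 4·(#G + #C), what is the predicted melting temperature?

A=2, T=5, G=3, C=3
So N_AT = 7 and N_GC = 6.
Tm = 4·6 + 2·7 = 24 + 14 = 38°C

38°C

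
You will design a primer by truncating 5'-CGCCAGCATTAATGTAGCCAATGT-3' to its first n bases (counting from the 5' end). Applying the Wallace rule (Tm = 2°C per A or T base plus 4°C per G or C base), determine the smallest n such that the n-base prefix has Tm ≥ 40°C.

First 13 bases: CGCCAGCATTAAT → Tm = 38°C (< 40°C)
First 14 bases: CGCCAGCATTAATG → Tm = 42°C (≥ 40°C)
Since every base adds ≥2°C, Tm only increases with n, so the threshold is first crossed at n = 14.

n = 14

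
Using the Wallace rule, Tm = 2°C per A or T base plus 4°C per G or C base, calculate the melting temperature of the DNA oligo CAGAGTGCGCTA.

Scanning the sequence gives A=3, C=3, T=2, G=4.
AT pairs contribute 5, GC pairs contribute 7.
Tm = 4·7 + 2·5 = 28 + 10 = 38°C

38°C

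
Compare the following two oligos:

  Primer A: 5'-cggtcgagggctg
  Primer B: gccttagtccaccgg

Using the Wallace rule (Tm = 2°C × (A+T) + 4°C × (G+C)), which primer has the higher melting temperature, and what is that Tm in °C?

Primer A: A+T=3, G+C=10 → Tm = 2(3)+4(10) = 46°C
Primer B: A+T=5, G+C=10 → Tm = 2(5)+4(10) = 50°C
46°C vs 50°C → primer B is higher.

Primer B, 50°C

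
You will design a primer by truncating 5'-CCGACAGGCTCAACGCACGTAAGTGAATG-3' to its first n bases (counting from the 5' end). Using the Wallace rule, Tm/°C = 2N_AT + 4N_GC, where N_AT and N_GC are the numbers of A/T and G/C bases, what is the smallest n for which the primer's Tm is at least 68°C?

First 20 bases: CCGACAGGCTCAACGCACGT → Tm = 66°C (< 68°C)
First 21 bases: CCGACAGGCTCAACGCACGTA → Tm = 68°C (≥ 68°C)
Since every base adds ≥2°C, Tm only increases with n, so the threshold is first crossed at n = 21.

n = 21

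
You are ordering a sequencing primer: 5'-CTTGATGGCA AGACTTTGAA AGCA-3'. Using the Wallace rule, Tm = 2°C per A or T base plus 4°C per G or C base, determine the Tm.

T=6, A=8, C=4, G=6
AT pairs contribute 14, GC pairs contribute 10.
Tm = 2(14) + 4(10) = 28 + 40 = 68°C

68°C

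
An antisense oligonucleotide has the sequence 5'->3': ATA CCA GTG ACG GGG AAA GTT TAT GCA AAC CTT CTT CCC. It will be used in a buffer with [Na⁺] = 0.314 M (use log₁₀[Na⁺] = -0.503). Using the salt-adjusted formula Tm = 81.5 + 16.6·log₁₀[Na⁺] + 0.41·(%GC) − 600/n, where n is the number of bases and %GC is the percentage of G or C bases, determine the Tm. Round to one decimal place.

Length n = 39. Scanning the sequence gives T=10, C=10, A=11, G=8.
G+C = 18, so %GC = 18/39 × 100 = 46.154%
Salt term: 16.6 × (-0.503) = -8.35
GC term: 0.41 × 46.154 = 18.923; length term: −600/39 = −15.385
Tm = 81.5 + (-8.35) + 18.923 − 15.385 = 76.688 → 76.7°C

76.7°C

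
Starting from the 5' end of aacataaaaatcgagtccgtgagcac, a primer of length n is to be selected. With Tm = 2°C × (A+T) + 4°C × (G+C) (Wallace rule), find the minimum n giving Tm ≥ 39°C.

n = 16

First 15 bases: AACATAAAAATCGAG → Tm = 38°C (< 39°C)
First 16 bases: AACATAAAAATCGAGT → Tm = 40°C (≥ 39°C)
Since every base adds ≥2°C, Tm only increases with n, so the threshold is first crossed at n = 16.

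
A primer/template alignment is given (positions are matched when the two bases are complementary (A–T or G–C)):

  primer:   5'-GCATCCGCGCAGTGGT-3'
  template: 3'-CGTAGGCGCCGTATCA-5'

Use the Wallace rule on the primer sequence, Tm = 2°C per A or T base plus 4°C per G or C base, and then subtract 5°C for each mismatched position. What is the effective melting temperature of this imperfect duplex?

34°C

Primer base counts: A=2, T=3, G=6, C=5 → A+T=5, G+C=11
Perfect-match Tm = 2(5) + 4(11) = 10 + 44 = 54°C
Mismatches (positions where the bases are not complementary): 4 (at positions 10, 11, 12, 14)
Effective Tm = 54 − 4×5 = 54 − 20 = 34°C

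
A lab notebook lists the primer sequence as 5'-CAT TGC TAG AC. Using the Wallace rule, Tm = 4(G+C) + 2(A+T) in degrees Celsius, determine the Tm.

Counting bases: G=2, A=3, C=3, T=3
AT pairs contribute 6, GC pairs contribute 5.
Tm = 2(6) + 4(5) = 12 + 20 = 32°C

32°C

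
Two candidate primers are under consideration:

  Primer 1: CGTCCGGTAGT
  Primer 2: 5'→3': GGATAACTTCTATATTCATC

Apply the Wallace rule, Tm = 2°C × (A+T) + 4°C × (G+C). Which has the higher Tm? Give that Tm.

Primer 2, 52°C

Primer 1: A+T=4, G+C=7 → Tm = 2(4)+4(7) = 36°C
Primer 2: A+T=14, G+C=6 → Tm = 2(14)+4(6) = 52°C
36°C vs 52°C → primer 2 is higher.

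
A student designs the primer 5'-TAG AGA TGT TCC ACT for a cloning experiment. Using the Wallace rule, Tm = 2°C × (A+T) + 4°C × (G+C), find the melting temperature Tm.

42°C

Counting bases: G=3, T=5, C=3, A=4
AT pairs contribute 9, GC pairs contribute 6.
Tm = 4·6 + 2·9 = 24 + 18 = 42°C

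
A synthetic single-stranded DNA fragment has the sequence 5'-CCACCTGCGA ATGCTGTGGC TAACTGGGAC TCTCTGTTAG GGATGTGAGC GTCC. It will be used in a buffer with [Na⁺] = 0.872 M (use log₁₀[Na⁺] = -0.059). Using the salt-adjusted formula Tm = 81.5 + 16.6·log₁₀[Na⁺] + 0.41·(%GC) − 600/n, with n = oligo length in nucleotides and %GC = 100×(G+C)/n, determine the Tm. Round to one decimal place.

Length n = 54. Counting bases: A=9, T=14, C=14, G=17
G+C = 31, so %GC = 31/54 × 100 = 57.407%
Salt term: 16.6 × (-0.059) = -0.979
GC term: 0.41 × 57.407 = 23.537; length term: −600/54 = −11.111
Tm = 81.5 + (-0.979) + 23.537 − 11.111 = 92.947 → 92.9°C

92.9°C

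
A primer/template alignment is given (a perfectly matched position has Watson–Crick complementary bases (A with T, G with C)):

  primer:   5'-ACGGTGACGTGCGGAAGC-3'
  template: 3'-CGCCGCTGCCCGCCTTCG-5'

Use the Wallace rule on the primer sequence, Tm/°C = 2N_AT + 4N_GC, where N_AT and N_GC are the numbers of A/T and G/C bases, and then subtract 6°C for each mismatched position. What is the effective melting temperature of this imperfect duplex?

Primer base counts: A=4, T=2, G=8, C=4 → A+T=6, G+C=12
Perfect-match Tm = 2(6) + 4(12) = 12 + 48 = 60°C
Mismatches (positions where the bases are not complementary): 3 (at positions 1, 5, 10)
Effective Tm = 60 − 3×6 = 60 − 18 = 42°C

42°C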